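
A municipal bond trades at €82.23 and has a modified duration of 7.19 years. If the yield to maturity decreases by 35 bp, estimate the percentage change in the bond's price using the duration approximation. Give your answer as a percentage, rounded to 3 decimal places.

Duration approximation: ΔP/P ≈ -D_mod · Δy = -7.19 × (-0.0035) = +0.025165.
As a percentage: +2.5165%.

+2.517%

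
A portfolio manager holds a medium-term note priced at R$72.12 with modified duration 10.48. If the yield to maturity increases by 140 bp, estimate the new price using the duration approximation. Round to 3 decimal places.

R$61.539

Duration approximation: ΔP/P ≈ -D_mod · Δy = -10.48 × (+0.014) = -0.146720.
New price ≈ 72.12 × (1 - 0.146720) = 61.5385536.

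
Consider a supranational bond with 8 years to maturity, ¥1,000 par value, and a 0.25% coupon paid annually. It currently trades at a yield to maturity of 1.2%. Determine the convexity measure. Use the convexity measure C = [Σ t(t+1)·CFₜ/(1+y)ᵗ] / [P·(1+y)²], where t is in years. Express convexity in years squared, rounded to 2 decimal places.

69.45

With y = 0.012:
  t   CF        PV=CF/(1+0.012)^t    t·PV        t(t+1)·PV
  1         2.50         2.4704         2.4704           4.9407
  2         2.50         2.4411         4.8821          14.6464
  3         2.50         2.4121         7.2364          28.9454
  4         2.50         2.3835         9.5341          47.6703
  5         2.50         2.3553        11.7763          70.6576
  6         2.50         2.3273        13.9639          97.7476
  7         2.50         2.2997        16.0981         128.7848
  8     1,002.50       911.2557     7,290.0460      65,610.4139
  Σ                    927.9451     7,356.0072      66,003.8067
P = 927.9451.
Convexity = Σ t(t+1)·PV / [P·(1+y)²] = 66,003.8067 / (927.9451 × 1.024144) = 69.45215.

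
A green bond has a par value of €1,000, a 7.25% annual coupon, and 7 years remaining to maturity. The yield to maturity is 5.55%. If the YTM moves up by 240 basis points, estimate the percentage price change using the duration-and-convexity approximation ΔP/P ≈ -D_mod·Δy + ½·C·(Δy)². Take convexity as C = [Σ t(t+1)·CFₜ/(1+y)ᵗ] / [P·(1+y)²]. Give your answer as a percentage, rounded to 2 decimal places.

-12.06%

With y = 0.0555:
  t   CF        PV=CF/(1+0.0555)^t    t·PV        t(t+1)·PV
  1        72.50        68.6878        68.6878         137.3757
  2        72.50        65.0761       130.1522         390.4566
  3        72.50        61.6543       184.9629         739.8515
  4        72.50        58.4124       233.6496       1,168.2480
  5        72.50        55.3410       276.7049       1,660.2293
  6        72.50        52.4311       314.5863       2,202.1042
  7     1,072.50       734.8347     5,143.8427      41,150.7414
  Σ                  1,096.4373     6,352.5864      47,449.0067
P = 1,096.4373; D_Mac = 5.79384 yrs; D_mod = 5.48919 yrs; C = 38.84426.
Duration effect: -5.48919 × (+0.024) = -0.131741
Convexity effect: 0.5 × 38.84426 × (0.024)² = +0.0111871
ΔP/P ≈ -0.131741 + 0.0111871 = -0.120553 = -12.0553%.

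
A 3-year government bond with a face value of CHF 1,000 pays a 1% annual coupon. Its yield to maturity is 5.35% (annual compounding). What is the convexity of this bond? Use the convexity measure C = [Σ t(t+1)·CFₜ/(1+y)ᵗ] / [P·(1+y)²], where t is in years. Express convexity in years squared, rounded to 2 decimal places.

With y = 0.0535:
  t   CF        PV=CF/(1+0.0535)^t    t·PV        t(t+1)·PV
  1        10.00         9.4922         9.4922          18.9843
  2        10.00         9.0101        18.0203          54.0608
  3     1,010.00       863.8091     2,591.4272      10,365.7087
  Σ                    882.3114     2,618.9396      10,438.7538
P = 882.3114.
Convexity = Σ t(t+1)·PV / [P·(1+y)²] = 10,438.7538 / (882.3114 × 1.109862) = 10.66001.

10.66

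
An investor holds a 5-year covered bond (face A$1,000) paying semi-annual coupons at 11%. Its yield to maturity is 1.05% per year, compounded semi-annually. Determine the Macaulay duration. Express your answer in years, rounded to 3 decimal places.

Periodic yield y = 0.00525. Discount each cash flow and weight by its period:
  t   CF        PV=CF/(1+0.00525)^t    t·PV
  1        55.00        54.7128        54.7128
  2        55.00        54.4270       108.8540
  3        55.00        54.1428       162.4283
  4        55.00        53.8600       215.4400
  5        55.00        53.5787       267.8936
  6        55.00        53.2989       319.7934
  7        55.00        53.0205       371.1438
  8        55.00        52.7436       421.9491
  9        55.00        52.4682       472.2136
  10    1,055.00     1,001.1788    10,011.7879
  Σ                  1,483.4313    12,406.2163
Price P = Σ PV = 1,483.4313.
Macaulay duration = Σ(t·PV) / P = 12,406.2163 / 1,483.4313 = 8.36319 half-year periods.
In years: 8.36319 / 2 = 4.18159 years.

4.182 years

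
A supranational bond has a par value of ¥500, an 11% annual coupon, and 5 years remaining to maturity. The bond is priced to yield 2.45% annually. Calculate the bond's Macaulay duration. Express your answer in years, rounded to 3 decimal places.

4.250 years

Periodic yield y = 0.0245. Discount each cash flow and weight by its year:
  t   CF        PV=CF/(1+0.0245)^t    t·PV
  1        55.00        53.6847        53.6847
  2        55.00        52.4009       104.8018
  3        55.00        51.1478       153.4433
  4        55.00        49.9246       199.6985
  5       555.00       491.7373     2,458.6866
  Σ                    698.8954     2,970.3150
Price P = Σ PV = 698.8954.
Macaulay duration = Σ(t·PV) / P = 2,970.3150 / 698.8954 = 4.25001 years.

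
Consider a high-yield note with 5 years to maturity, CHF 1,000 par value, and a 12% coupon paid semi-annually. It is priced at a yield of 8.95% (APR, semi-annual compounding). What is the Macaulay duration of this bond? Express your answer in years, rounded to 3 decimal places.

3.969 years

Periodic yield y = 0.04475. Discount each cash flow and weight by its period:
  t   CF        PV=CF/(1+0.04475)^t    t·PV
  1        60.00        57.4300        57.4300
  2        60.00        54.9701       109.9402
  3        60.00        52.6155       157.8466
  4        60.00        50.3619       201.4474
  5        60.00        48.2047       241.0235
  6        60.00        46.1399       276.8396
  7        60.00        44.1636       309.1453
  8        60.00        42.2719       338.1755
  9        60.00        40.4613       364.1517
  10    1,060.00       684.1984     6,841.9842
  Σ                  1,120.8174     8,897.9841
Price P = Σ PV = 1,120.8174.
Macaulay duration = Σ(t·PV) / P = 8,897.9841 / 1,120.8174 = 7.93883 half-year periods.
In years: 7.93883 / 2 = 3.96942 years.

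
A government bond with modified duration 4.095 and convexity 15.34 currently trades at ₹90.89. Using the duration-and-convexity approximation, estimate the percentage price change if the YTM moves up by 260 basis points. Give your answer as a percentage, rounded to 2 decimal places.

-10.13%

Duration effect: -D_mod·Δy = -4.095 × (+0.026) = -0.106470
Convexity effect: ½·C·(Δy)² = 0.5 × 15.34 × (0.026)² = +0.00518492
ΔP/P ≈ -0.106470 + 0.00518492 = -0.10128508
= -10.128508%.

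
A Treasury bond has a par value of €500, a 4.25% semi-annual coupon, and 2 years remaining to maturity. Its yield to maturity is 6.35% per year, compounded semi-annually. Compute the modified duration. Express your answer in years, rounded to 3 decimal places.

Periodic yield y = 0.03175. First find Macaulay duration:
  t   CF        PV=CF/(1+0.03175)^t    t·PV
  1       10.625        10.2980        10.2980
  2       10.625         9.9811        19.9623
  3       10.625         9.6740        29.0220
  4      510.625       450.6135     1,802.4539
  Σ                    480.5666     1,861.7361
P = 480.5666; Macaulay duration = 1,861.7361 / 480.5666 = 3.87404 half-year periods = 1.93702 years.
Modified duration = D_Mac / (1 + y) = 1.93702 / 1.03175 = 1.87741 years.

1.877 years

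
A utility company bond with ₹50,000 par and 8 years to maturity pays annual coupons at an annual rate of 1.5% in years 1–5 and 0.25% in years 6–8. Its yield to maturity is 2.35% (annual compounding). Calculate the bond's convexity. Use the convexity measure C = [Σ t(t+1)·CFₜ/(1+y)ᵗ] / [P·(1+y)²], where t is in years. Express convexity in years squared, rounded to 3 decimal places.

With y = 0.0235:
  t   CF        PV=CF/(1+0.0235)^t    t·PV        t(t+1)·PV
  1       750.00       732.7797       732.7797       1,465.5594
  2       750.00       715.9547     1,431.9095       4,295.7284
  3       750.00       699.5161     2,098.5483       8,394.1934
  4       750.00       683.4549     2,733.8197      13,669.0984
  5       750.00       667.7625     3,338.8125      20,032.8751
  6       125.00       108.7384       652.4304       4,567.0127
  7       125.00       106.2417       743.6920       5,949.5362
  8    50,125.00    41,624.7473   332,997.9782   2,996,981.8034
  Σ                 45,339.1953   344,729.9703   3,055,355.8070
P = 45,339.1953.
Convexity = Σ t(t+1)·PV / [P·(1+y)²] = 3,055,355.8070 / (45,339.1953 × 1.047552) = 64.32981.

64.330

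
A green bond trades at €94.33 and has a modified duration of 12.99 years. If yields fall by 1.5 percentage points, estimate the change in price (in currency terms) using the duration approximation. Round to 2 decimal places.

+€18.38

Duration approximation: ΔP/P ≈ -D_mod · Δy = -12.99 × (-0.015) = +0.194850.
ΔP ≈ 94.33 × (+0.194850) = +18.3802005.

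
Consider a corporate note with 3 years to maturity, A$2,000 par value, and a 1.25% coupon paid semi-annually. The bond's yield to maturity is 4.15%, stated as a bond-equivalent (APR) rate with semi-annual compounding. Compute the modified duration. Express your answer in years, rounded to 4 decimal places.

Periodic yield y = 0.02075. First find Macaulay duration:
  t   CF        PV=CF/(1+0.02075)^t    t·PV
  1        12.50        12.2459        12.2459
  2        12.50        11.9970        23.9939
  3        12.50        11.7531        35.2593
  4        12.50        11.5142        46.0567
  5        12.50        11.2801        56.4005
  6     2,012.50     1,779.1786    10,675.0719
  Σ                  1,837.9689    10,849.0281
P = 1,837.9689; Macaulay duration = 10,849.0281 / 1,837.9689 = 5.90273 half-year periods = 2.95136 years.
Modified duration = D_Mac / (1 + y) = 2.95136 / 1.02075 = 2.89137 years.

2.8914 years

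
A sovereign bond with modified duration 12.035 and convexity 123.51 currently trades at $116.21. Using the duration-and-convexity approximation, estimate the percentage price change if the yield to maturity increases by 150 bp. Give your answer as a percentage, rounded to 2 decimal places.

Duration effect: -D_mod·Δy = -12.035 × (+0.015) = -0.180525
Convexity effect: ½·C·(Δy)² = 0.5 × 123.51 × (0.015)² = +0.013894875
ΔP/P ≈ -0.180525 + 0.013894875 = -0.166630125
= -16.6630125%.

-16.66%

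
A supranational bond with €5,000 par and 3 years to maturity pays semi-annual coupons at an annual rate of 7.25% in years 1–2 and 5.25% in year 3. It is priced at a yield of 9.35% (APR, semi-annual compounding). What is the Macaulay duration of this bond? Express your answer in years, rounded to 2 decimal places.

2.74 years

Periodic yield y = 0.04675. Discount each cash flow and weight by its period:
  t   CF        PV=CF/(1+0.04675)^t    t·PV
  1       181.25       173.1550       173.1550
  2       181.25       165.4215       330.8431
  3       181.25       158.0335       474.1004
  4       181.25       150.9754       603.9015
  5       131.25       104.4442       522.2212
  6     5,131.25     3,900.9048    23,405.4291
  Σ                  4,652.9345    25,509.6503
Price P = Σ PV = 4,652.9345.
Macaulay duration = Σ(t·PV) / P = 25,509.6503 / 4,652.9345 = 5.48249 half-year periods.
In years: 5.48249 / 2 = 2.74124 years.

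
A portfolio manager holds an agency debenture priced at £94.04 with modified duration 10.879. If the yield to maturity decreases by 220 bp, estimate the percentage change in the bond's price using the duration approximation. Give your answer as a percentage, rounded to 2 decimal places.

+23.93%

Duration approximation: ΔP/P ≈ -D_mod · Δy = -10.879 × (-0.022) = +0.239338.
As a percentage: +23.9338%.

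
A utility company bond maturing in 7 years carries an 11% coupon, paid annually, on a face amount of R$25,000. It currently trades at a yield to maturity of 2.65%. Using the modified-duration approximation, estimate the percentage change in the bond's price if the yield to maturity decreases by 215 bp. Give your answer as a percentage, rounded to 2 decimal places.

Periodic yield y = 0.0265. Modified duration first:
  t   CF        PV=CF/(1+0.0265)^t    t·PV
  1     2,750.00     2,679.0063     2,679.0063
  2     2,750.00     2,609.8454     5,219.6909
  3     2,750.00     2,542.4700     7,627.4099
  4     2,750.00     2,476.8339     9,907.3355
  5     2,750.00     2,412.8922    12,064.4612
  6     2,750.00     2,350.6013    14,103.6078
  7    27,750.00    23,107.3590   161,751.5129
  Σ                 38,179.0081   213,353.0245
P = 38,179.0081; D_Mac = 5.58823 yrs; D_mod = 5.58823/(1+0.0265) = 5.44396 yrs.
ΔP/P ≈ -D_mod · Δy = -5.44396 × (-0.0215) = +0.117045 = +11.7045%.

+11.70%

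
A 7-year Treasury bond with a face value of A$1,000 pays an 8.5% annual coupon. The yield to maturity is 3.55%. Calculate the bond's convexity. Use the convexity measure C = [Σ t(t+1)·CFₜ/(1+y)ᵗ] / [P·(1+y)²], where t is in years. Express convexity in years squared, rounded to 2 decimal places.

With y = 0.0355:
  t   CF        PV=CF/(1+0.0355)^t    t·PV        t(t+1)·PV
  1        85.00        82.0859        82.0859         164.1719
  2        85.00        79.2718       158.5436         475.6308
  3        85.00        76.5541       229.6624         918.6495
  4        85.00        73.9296       295.7185       1,478.5925
  5        85.00        71.3951       356.9755       2,141.8530
  6        85.00        68.9475       413.6848       2,895.7936
  7     1,085.00       849.9219     5,949.4532      47,595.6259
  Σ                  1,302.1060     7,486.1240      55,670.3173
P = 1,302.1060.
Convexity = Σ t(t+1)·PV / [P·(1+y)²] = 55,670.3173 / (1,302.1060 × 1.072260) = 39.87284.

39.87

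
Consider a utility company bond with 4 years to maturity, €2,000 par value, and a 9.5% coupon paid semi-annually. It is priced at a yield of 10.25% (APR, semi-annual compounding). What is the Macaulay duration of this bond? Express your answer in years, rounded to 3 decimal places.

Periodic yield y = 0.05125. Discount each cash flow and weight by its period:
  t   CF        PV=CF/(1+0.05125)^t    t·PV
  1        95.00        90.3686        90.3686
  2        95.00        85.9630       171.9260
  3        95.00        81.7722       245.3165
  4        95.00        77.7857       311.1427
  5        95.00        73.9935       369.9675
  6        95.00        70.3862       422.3172
  7        95.00        66.9548       468.6834
  8     2,095.00     1,404.5460    11,236.3677
  Σ                  1,951.7699    13,316.0897
Price P = Σ PV = 1,951.7699.
Macaulay duration = Σ(t·PV) / P = 13,316.0897 / 1,951.7699 = 6.82257 half-year periods.
In years: 6.82257 / 2 = 3.41129 years.

3.411 years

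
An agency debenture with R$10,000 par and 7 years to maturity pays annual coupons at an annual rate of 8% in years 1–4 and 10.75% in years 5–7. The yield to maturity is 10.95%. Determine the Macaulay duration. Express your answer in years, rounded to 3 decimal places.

5.524 years

Periodic yield y = 0.1095. Discount each cash flow and weight by its year:
  t   CF        PV=CF/(1+0.1095)^t    t·PV
  1       800.00       721.0455       721.0455
  2       800.00       649.8833     1,299.7666
  3       800.00       585.7443     1,757.2329
  4       800.00       527.9354     2,111.7415
  5     1,075.00       639.3990     3,196.9948
  6     1,075.00       576.2947     3,457.7682
  7    11,075.00     5,351.2173    37,458.5213
  Σ                  9,051.5195    50,003.0708
Price P = Σ PV = 9,051.5195.
Macaulay duration = Σ(t·PV) / P = 50,003.0708 / 9,051.5195 = 5.52427 years.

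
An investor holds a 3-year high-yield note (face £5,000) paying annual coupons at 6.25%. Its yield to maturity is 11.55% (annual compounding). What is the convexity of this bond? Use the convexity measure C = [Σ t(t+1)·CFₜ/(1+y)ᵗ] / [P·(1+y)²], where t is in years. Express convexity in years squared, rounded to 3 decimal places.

With y = 0.1155:
  t   CF        PV=CF/(1+0.1155)^t    t·PV        t(t+1)·PV
  1       312.50       280.1434       280.1434         560.2869
  2       312.50       251.1371       502.2742       1,506.8226
  3     5,312.50     3,827.2799    11,481.8396      45,927.3582
  Σ                  4,358.5604    12,264.2572      47,994.4677
P = 4,358.5604.
Convexity = Σ t(t+1)·PV / [P·(1+y)²] = 47,994.4677 / (4,358.5604 × 1.244340) = 8.84930.

8.849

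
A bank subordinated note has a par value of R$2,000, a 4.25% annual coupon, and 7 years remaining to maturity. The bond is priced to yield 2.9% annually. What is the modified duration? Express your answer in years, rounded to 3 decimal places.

Periodic yield y = 0.029. First find Macaulay duration:
  t   CF        PV=CF/(1+0.029)^t    t·PV
  1        85.00        82.6045        82.6045
  2        85.00        80.2765       160.5529
  3        85.00        78.0140       234.0421
  4        85.00        75.8154       303.2616
  5        85.00        73.6787       368.3936
  6        85.00        71.6023       429.6135
  7     2,085.00     1,706.8621    11,948.0347
  Σ                  2,168.8534    13,526.5029
P = 2,168.8534; Macaulay duration = 13,526.5029 / 2,168.8534 = 6.23671 years.
Modified duration = D_Mac / (1 + y) = 6.23671 / 1.029 = 6.06094 years.

6.061 years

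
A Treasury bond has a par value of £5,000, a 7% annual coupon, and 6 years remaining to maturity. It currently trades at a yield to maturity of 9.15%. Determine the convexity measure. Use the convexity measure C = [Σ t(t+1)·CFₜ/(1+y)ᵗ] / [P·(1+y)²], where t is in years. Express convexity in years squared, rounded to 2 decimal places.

With y = 0.0915:
  t   CF        PV=CF/(1+0.0915)^t    t·PV        t(t+1)·PV
  1       350.00       320.6596       320.6596         641.3193
  2       350.00       293.7789       587.5578       1,762.6733
  3       350.00       269.1515       807.4545       3,229.8181
  4       350.00       246.5887       986.3546       4,931.7730
  5       350.00       225.9172     1,129.5861       6,777.5167
  6     5,350.00     3,163.8169    18,982.9014     132,880.3099
  Σ                  4,519.9128    22,814.5141     150,223.4103
P = 4,519.9128.
Convexity = Σ t(t+1)·PV / [P·(1+y)²] = 150,223.4103 / (4,519.9128 × 1.191372) = 27.89717.

27.90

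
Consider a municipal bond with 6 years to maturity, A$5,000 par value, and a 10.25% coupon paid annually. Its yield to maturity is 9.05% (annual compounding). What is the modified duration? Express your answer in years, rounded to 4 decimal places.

4.4027 years

Periodic yield y = 0.0905. First find Macaulay duration:
  t   CF        PV=CF/(1+0.0905)^t    t·PV
  1       512.50       469.9679       469.9679
  2       512.50       430.9655       861.9310
  3       512.50       395.1999     1,185.5998
  4       512.50       362.4025     1,449.6100
  5       512.50       332.3269     1,661.6346
  6     5,512.50     3,277.8916    19,667.3494
  Σ                  5,268.7543    25,296.0928
P = 5,268.7543; Macaulay duration = 25,296.0928 / 5,268.7543 = 4.80115 years.
Modified duration = D_Mac / (1 + y) = 4.80115 / 1.0905 = 4.40271 years.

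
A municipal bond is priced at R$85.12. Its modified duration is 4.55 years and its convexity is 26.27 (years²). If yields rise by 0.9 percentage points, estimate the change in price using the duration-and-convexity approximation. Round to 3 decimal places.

Duration effect: -D_mod·Δy = -4.55 × (+0.009) = -0.040950
Convexity effect: ½·C·(Δy)² = 0.5 × 26.27 × (0.009)² = +0.001063935
ΔP/P ≈ -0.040950 + 0.001063935 = -0.039886065
ΔP ≈ 85.12 × (-0.039886065) = -3.3951018528.

-R$3.395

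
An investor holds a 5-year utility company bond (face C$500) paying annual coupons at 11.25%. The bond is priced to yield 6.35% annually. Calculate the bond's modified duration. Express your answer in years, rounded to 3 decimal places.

3.923 years

Periodic yield y = 0.0635. First find Macaulay duration:
  t   CF        PV=CF/(1+0.0635)^t    t·PV
  1        56.25        52.8914        52.8914
  2        56.25        49.7333        99.4667
  3        56.25        46.7638       140.2915
  4        56.25        43.9716       175.8865
  5       556.25       408.8675     2,044.3373
  Σ                    602.2276     2,512.8734
P = 602.2276; Macaulay duration = 2,512.8734 / 602.2276 = 4.17263 years.
Modified duration = D_Mac / (1 + y) = 4.17263 / 1.0635 = 3.92349 years.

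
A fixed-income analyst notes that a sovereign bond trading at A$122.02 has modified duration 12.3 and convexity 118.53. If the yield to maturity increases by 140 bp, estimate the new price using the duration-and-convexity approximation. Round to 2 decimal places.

Duration effect: -D_mod·Δy = -12.3 × (+0.014) = -0.172200
Convexity effect: ½·C·(Δy)² = 0.5 × 118.53 × (0.014)² = +0.01161594
ΔP/P ≈ -0.172200 + 0.01161594 = -0.16058406
New price ≈ 122.02 × (1 - 0.16058406) = 102.4255329988.

A$102.43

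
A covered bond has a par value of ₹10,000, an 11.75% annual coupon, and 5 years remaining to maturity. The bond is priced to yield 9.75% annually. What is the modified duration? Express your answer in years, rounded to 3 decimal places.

3.726 years

Periodic yield y = 0.0975. First find Macaulay duration:
  t   CF        PV=CF/(1+0.0975)^t    t·PV
  1     1,175.00     1,070.6150     1,070.6150
  2     1,175.00       975.5034     1,951.0069
  3     1,175.00       888.8414     2,666.5242
  4     1,175.00       809.8783     3,239.5131
  5    11,175.00     7,018.1862    35,090.9311
  Σ                 10,763.0244    44,018.5903
P = 10,763.0244; Macaulay duration = 44,018.5903 / 10,763.0244 = 4.08980 years.
Modified duration = D_Mac / (1 + y) = 4.08980 / 1.0975 = 3.72647 years.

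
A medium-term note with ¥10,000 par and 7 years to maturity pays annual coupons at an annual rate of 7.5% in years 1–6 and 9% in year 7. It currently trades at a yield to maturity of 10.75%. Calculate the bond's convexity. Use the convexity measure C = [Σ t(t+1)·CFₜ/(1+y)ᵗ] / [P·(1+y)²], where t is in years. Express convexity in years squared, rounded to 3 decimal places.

With y = 0.1075:
  t   CF        PV=CF/(1+0.1075)^t    t·PV        t(t+1)·PV
  1       750.00       677.2009       677.2009       1,354.4018
  2       750.00       611.4681     1,222.9362       3,668.8085
  3       750.00       552.1157     1,656.3470       6,625.3878
  4       750.00       498.5243     1,994.0972       9,970.4858
  5       750.00       450.1348     2,250.6740      13,504.0440
  6       750.00       406.4423     2,438.6535      17,070.5748
  7    10,900.00     5,333.5989    37,335.1924     298,681.5392
  Σ                  8,529.4849    47,575.1011     350,875.2419
P = 8,529.4849.
Convexity = Σ t(t+1)·PV / [P·(1+y)²] = 350,875.2419 / (8,529.4849 × 1.226556) = 33.53841.

33.538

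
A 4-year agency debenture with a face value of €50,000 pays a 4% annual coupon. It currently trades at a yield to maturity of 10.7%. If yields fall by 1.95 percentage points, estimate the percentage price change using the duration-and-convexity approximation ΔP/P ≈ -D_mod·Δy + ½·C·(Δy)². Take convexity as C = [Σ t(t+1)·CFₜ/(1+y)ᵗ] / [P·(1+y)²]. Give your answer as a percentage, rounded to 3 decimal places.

With y = 0.107:
  t   CF        PV=CF/(1+0.107)^t    t·PV        t(t+1)·PV
  1     2,000.00     1,806.6847     1,806.6847       3,613.3695
  2     2,000.00     1,632.0549     3,264.1097       9,792.3292
  3     2,000.00     1,474.3043     4,422.9129      17,691.6516
  4    52,000.00    34,626.8400   138,507.3600     692,536.7999
  Σ                 39,539.8839   148,001.0673     723,634.1501
P = 39,539.8839; D_Mac = 3.74308 yrs; D_mod = 3.38129 yrs; C = 14.93442.
Duration effect: -3.38129 × (-0.0195) = +0.065935
Convexity effect: 0.5 × 14.93442 × (-0.0195)² = +0.0028394
ΔP/P ≈ +0.065935 + 0.0028394 = +0.068774 = +6.8774%.

+6.877%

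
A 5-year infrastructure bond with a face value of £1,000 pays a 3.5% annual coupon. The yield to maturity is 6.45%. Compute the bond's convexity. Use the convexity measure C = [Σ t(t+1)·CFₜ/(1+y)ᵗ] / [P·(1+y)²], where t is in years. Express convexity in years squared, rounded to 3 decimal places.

With y = 0.0645:
  t   CF        PV=CF/(1+0.0645)^t    t·PV        t(t+1)·PV
  1        35.00        32.8793        32.8793          65.7586
  2        35.00        30.8871        61.7741         185.3224
  3        35.00        29.0156        87.0467         348.1868
  4        35.00        27.2575       109.0298         545.1492
  5     1,035.00       757.2025     3,786.0123      22,716.0740
  Σ                    877.2419     4,076.7423      23,860.4910
P = 877.2419.
Convexity = Σ t(t+1)·PV / [P·(1+y)²] = 23,860.4910 / (877.2419 × 1.133160) = 24.00318.

24.003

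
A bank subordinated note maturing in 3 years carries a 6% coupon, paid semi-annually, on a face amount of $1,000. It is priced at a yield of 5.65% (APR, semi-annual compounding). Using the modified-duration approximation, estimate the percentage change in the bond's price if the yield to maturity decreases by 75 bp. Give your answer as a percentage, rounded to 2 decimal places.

Periodic yield y = 0.02825. Modified duration first:
  t   CF        PV=CF/(1+0.02825)^t    t·PV
  1        30.00        29.1758        29.1758
  2        30.00        28.3742        56.7484
  3        30.00        27.5947        82.7840
  4        30.00        26.8365       107.3461
  5        30.00        26.0992       130.4961
  6     1,030.00       871.4549     5,228.7294
  Σ                  1,009.5353     5,635.2799
P = 1,009.5353; D_Mac = 5.58205 half-year periods = 2.79103 yrs; D_mod = 2.79103/(1+0.02825) = 2.71435 yrs.
ΔP/P ≈ -D_mod · Δy = -2.71435 × (-0.0075) = +0.020358 = +2.0358%.

+2.04%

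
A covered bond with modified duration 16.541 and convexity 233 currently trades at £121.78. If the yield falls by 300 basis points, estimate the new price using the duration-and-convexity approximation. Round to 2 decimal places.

Duration effect: -D_mod·Δy = -16.541 × (-0.03) = +0.496230
Convexity effect: ½·C·(Δy)² = 0.5 × 233 × (-0.03)² = +0.1048500
ΔP/P ≈ +0.496230 + 0.1048500 = +0.601080
New price ≈ 121.78 × (1 + 0.601080) = 194.9795224.

£194.98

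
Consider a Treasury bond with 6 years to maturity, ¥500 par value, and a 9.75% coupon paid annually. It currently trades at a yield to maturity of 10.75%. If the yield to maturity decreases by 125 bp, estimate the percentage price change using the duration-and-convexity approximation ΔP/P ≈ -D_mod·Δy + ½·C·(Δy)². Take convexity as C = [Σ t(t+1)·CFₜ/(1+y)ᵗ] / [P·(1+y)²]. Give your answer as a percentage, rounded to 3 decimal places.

With y = 0.1075:
  t   CF        PV=CF/(1+0.1075)^t    t·PV        t(t+1)·PV
  1        48.75        44.0181        44.0181          88.0361
  2        48.75        39.7454        79.4909         238.4726
  3        48.75        35.8875       107.6626         430.6502
  4        48.75        32.4041       129.6163         648.0816
  5        48.75        29.2588       146.2938         877.7629
  6       548.75       297.3803     1,784.2815      12,489.9705
  Σ                    478.6941     2,291.3631      14,772.9739
P = 478.6941; D_Mac = 4.78670 yrs; D_mod = 4.32207 yrs; C = 25.16068.
Duration effect: -4.32207 × (-0.0125) = +0.054026
Convexity effect: 0.5 × 25.16068 × (-0.0125)² = +0.0019657
ΔP/P ≈ +0.054026 + 0.0019657 = +0.055992 = +5.5992%.

+5.599%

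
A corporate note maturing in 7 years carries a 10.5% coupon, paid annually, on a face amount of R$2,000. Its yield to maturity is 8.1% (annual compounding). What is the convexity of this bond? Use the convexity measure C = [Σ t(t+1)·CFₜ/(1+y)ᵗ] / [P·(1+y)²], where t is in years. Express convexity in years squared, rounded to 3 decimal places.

33.514

With y = 0.081:
  t   CF        PV=CF/(1+0.081)^t    t·PV        t(t+1)·PV
  1       210.00       194.2646       194.2646         388.5291
  2       210.00       179.7082       359.4164       1,078.2492
  3       210.00       166.2426       498.7277       1,994.9107
  4       210.00       153.7859       615.1436       3,075.7180
  5       210.00       142.2626       711.3131       4,267.8788
  6       210.00       131.6028       789.6168       5,527.3176
  7     2,210.00     1,281.1867     8,968.3068      71,746.4543
  Σ                  2,249.0533    12,136.7890      88,079.0578
P = 2,249.0533.
Convexity = Σ t(t+1)·PV / [P·(1+y)²] = 88,079.0578 / (2,249.0533 × 1.168561) = 33.51363.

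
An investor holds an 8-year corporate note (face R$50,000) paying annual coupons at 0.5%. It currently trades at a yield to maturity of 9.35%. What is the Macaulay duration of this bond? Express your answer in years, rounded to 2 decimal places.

Periodic yield y = 0.0935. Discount each cash flow and weight by its year:
  t   CF        PV=CF/(1+0.0935)^t    t·PV
  1       250.00       228.6237       228.6237
  2       250.00       209.0752       418.1503
  3       250.00       191.1981       573.5944
  4       250.00       174.8497       699.3987
  5       250.00       159.8991       799.4956
  6       250.00       146.2269       877.3614
  7       250.00       133.7237       936.0661
  8    50,250.00    24,580.2201   196,641.7607
  Σ                 25,823.8165   201,174.4510
Price P = Σ PV = 25,823.8165.
Macaulay duration = Σ(t·PV) / P = 201,174.4510 / 25,823.8165 = 7.79027 years.

7.79 years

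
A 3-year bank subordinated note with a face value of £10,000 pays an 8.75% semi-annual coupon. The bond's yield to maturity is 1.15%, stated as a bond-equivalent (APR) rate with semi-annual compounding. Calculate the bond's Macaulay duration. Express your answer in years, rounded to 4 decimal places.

Periodic yield y = 0.00575. Discount each cash flow and weight by its period:
  t   CF        PV=CF/(1+0.00575)^t    t·PV
  1       437.50       434.9988       434.9988
  2       437.50       432.5118       865.0236
  3       437.50       430.0391     1,290.1173
  4       437.50       427.5805     1,710.3220
  5       437.50       425.1360     2,125.6798
  6    10,437.50    10,084.5434    60,507.2606
  Σ                 12,234.8096    66,933.4021
Price P = Σ PV = 12,234.8096.
Macaulay duration = Σ(t·PV) / P = 66,933.4021 / 12,234.8096 = 5.47074 half-year periods.
In years: 5.47074 / 2 = 2.73537 years.

2.7354 years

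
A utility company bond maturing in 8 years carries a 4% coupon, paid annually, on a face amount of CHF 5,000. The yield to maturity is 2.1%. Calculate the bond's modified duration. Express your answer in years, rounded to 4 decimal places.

Periodic yield y = 0.021. First find Macaulay duration:
  t   CF        PV=CF/(1+0.021)^t    t·PV
  1       200.00       195.8864       195.8864
  2       200.00       191.8574       383.7148
  3       200.00       187.9112       563.7337
  4       200.00       184.0463       736.1851
  5       200.00       180.2608       901.3040
  6       200.00       176.5532     1,059.3191
  7       200.00       172.9218     1,210.4527
  8     5,200.00     4,403.4940    35,227.9518
  Σ                  5,692.9311    40,278.5476
P = 5,692.9311; Macaulay duration = 40,278.5476 / 5,692.9311 = 7.07519 years.
Modified duration = D_Mac / (1 + y) = 7.07519 / 1.021 = 6.92966 years.

6.9297 years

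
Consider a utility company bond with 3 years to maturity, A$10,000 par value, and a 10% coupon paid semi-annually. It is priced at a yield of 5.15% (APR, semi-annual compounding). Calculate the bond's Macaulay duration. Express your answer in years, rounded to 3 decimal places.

Periodic yield y = 0.02575. Discount each cash flow and weight by its period:
  t   CF        PV=CF/(1+0.02575)^t    t·PV
  1       500.00       487.4482       487.4482
  2       500.00       475.2115       950.4230
  3       500.00       463.2820     1,389.8460
  4       500.00       451.6520     1,806.6079
  5       500.00       440.3139     2,201.5694
  6    10,500.00     9,014.4689    54,086.8135
  Σ                 11,332.3765    60,922.7079
Price P = Σ PV = 11,332.3765.
Macaulay duration = Σ(t·PV) / P = 60,922.7079 / 11,332.3765 = 5.37599 half-year periods.
In years: 5.37599 / 2 = 2.68799 years.

2.688 years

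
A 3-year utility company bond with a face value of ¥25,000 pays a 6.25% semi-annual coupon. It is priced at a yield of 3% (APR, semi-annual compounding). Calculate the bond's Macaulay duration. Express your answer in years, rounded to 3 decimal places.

2.793 years

Periodic yield y = 0.015. Discount each cash flow and weight by its period:
  t   CF        PV=CF/(1+0.015)^t    t·PV
  1       781.25       769.7044       769.7044
  2       781.25       758.3295     1,516.6590
  3       781.25       747.1227     2,241.3680
  4       781.25       736.0814     2,944.3257
  5       781.25       725.2034     3,626.0169
  6    25,781.25    23,578.0409   141,468.2454
  Σ                 27,314.4823   152,566.3194
Price P = Σ PV = 27,314.4823.
Macaulay duration = Σ(t·PV) / P = 152,566.3194 / 27,314.4823 = 5.58555 half-year periods.
In years: 5.58555 / 2 = 2.79277 years.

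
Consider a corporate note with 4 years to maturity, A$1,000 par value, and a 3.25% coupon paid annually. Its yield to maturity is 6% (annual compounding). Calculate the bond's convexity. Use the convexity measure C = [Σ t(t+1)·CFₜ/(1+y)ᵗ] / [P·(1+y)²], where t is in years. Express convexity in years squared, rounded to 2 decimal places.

With y = 0.06:
  t   CF        PV=CF/(1+0.06)^t    t·PV        t(t+1)·PV
  1        32.50        30.6604        30.6604          61.3208
  2        32.50        28.9249        57.8498         173.5493
  3        32.50        27.2876        81.8629         327.4515
  4     1,032.50       817.8367     3,271.3468      16,356.7341
  Σ                    904.7096     3,441.7199      16,919.0557
P = 904.7096.
Convexity = Σ t(t+1)·PV / [P·(1+y)²] = 16,919.0557 / (904.7096 × 1.123600) = 16.64390.

16.64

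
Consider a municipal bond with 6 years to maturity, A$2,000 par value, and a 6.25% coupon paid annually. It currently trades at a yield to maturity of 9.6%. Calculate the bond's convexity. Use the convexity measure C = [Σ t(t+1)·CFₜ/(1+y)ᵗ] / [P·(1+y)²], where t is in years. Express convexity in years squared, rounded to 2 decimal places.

28.12

With y = 0.096:
  t   CF        PV=CF/(1+0.096)^t    t·PV        t(t+1)·PV
  1       125.00       114.0511       114.0511         228.1022
  2       125.00       104.0612       208.1224         624.3673
  3       125.00        94.9464       284.8391       1,139.3564
  4       125.00        86.6299       346.5196       1,732.5979
  5       125.00        79.0419       395.2094       2,371.2563
  6     2,125.00     1,226.0145     7,356.0870      51,492.6093
  Σ                  1,704.7450     8,704.8286      57,588.2895
P = 1,704.7450.
Convexity = Σ t(t+1)·PV / [P·(1+y)²] = 57,588.2895 / (1,704.7450 × 1.201216) = 28.12248.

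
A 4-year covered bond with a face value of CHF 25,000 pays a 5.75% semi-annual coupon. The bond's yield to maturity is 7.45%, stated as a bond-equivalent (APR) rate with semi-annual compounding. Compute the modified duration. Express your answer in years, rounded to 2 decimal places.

3.49 years

Periodic yield y = 0.03725. First find Macaulay duration:
  t   CF        PV=CF/(1+0.03725)^t    t·PV
  1       718.75       692.9381       692.9381
  2       718.75       668.0531     1,336.1062
  3       718.75       644.0618     1,932.1853
  4       718.75       620.9321     2,483.7282
  5       718.75       598.6330     2,993.1649
  6       718.75       577.1347     3,462.8083
  7       718.75       556.4085     3,894.8595
  8    25,718.75    19,194.7433   153,557.9465
  Σ                 23,552.9045   170,353.7370
P = 23,552.9045; Macaulay duration = 170,353.7370 / 23,552.9045 = 7.23281 half-year periods = 3.61641 years.
Modified duration = D_Mac / (1 + y) = 3.61641 / 1.03725 = 3.48653 years.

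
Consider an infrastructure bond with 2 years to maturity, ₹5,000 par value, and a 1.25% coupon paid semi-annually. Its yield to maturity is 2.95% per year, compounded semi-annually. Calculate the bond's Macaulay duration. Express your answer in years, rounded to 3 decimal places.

1.981 years

Periodic yield y = 0.01475. Discount each cash flow and weight by its period:
  t   CF        PV=CF/(1+0.01475)^t    t·PV
  1        31.25        30.7958        30.7958
  2        31.25        30.3481        60.6963
  3        31.25        29.9070        89.7210
  4     5,031.25     4,745.0376    18,980.1504
  Σ                  4,836.0885    19,161.3634
Price P = Σ PV = 4,836.0885.
Macaulay duration = Σ(t·PV) / P = 19,161.3634 / 4,836.0885 = 3.96216 half-year periods.
In years: 3.96216 / 2 = 1.98108 years.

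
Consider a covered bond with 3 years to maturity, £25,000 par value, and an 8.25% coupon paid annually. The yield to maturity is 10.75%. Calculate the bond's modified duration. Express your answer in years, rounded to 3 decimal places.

2.501 years

Periodic yield y = 0.1075. First find Macaulay duration:
  t   CF        PV=CF/(1+0.1075)^t    t·PV
  1     2,062.50     1,862.3025     1,862.3025
  2     2,062.50     1,681.5372     3,363.0745
  3    27,062.50    19,922.1731    59,766.5193
  Σ                 23,466.0128    64,991.8962
P = 23,466.0128; Macaulay duration = 64,991.8962 / 23,466.0128 = 2.76962 years.
Modified duration = D_Mac / (1 + y) = 2.76962 / 1.1075 = 2.50078 years.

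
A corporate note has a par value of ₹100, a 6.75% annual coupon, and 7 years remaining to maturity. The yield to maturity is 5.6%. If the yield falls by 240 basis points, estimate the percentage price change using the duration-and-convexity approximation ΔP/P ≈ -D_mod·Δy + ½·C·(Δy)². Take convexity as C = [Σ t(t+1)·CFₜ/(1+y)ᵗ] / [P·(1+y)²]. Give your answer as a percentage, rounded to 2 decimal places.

With y = 0.056:
  t   CF        PV=CF/(1+0.056)^t    t·PV        t(t+1)·PV
  1         6.75         6.3920         6.3920          12.7841
  2         6.75         6.0531        12.1061          36.3184
  3         6.75         5.7321        17.1962          68.7849
  4         6.75         5.4281        21.7124         108.5621
  5         6.75         5.1402        25.7012         154.2075
  6         6.75         4.8677        29.2060         204.4417
  7       106.75        72.8988       510.2917       4,082.3335
  Σ                    106.5120       622.6057       4,667.4323
P = 106.5120; D_Mac = 5.84540 yrs; D_mod = 5.53542 yrs; C = 39.29629.
Duration effect: -5.53542 × (-0.024) = +0.132850
Convexity effect: 0.5 × 39.29629 × (-0.024)² = +0.0113173
ΔP/P ≈ +0.132850 + 0.0113173 = +0.144167 = +14.4167%.

+14.42%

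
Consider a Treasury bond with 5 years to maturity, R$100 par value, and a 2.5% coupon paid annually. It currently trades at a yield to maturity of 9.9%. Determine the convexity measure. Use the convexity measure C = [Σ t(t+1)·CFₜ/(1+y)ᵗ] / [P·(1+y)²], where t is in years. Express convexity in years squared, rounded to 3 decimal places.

22.945

With y = 0.099:
  t   CF        PV=CF/(1+0.099)^t    t·PV        t(t+1)·PV
  1         2.50         2.2748         2.2748           4.5496
  2         2.50         2.0699         4.1398          12.4193
  3         2.50         1.8834         5.6503          22.6010
  4         2.50         1.7138         6.8550          34.2751
  5       102.50        63.9345       319.6726       1,918.0356
  Σ                     71.8764       338.5924       1,991.8806
P = 71.8764.
Convexity = Σ t(t+1)·PV / [P·(1+y)²] = 1,991.8806 / (71.8764 × 1.207801) = 22.94467.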